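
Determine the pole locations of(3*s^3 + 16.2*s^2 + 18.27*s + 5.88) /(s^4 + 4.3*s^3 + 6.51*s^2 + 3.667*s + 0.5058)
Set denominator = 0: s^4 + 4.3*s^3 + 6.51*s^2 + 3.667*s + 0.5058 = (s + 0.9)(s + 0.2)(s^2 + 3.2*s + 2.81) = 0 → Poles: -0.2, -0.9, -1.6 + 0.5j, -1.6 - 0.5j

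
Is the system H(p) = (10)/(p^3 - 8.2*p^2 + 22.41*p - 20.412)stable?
Denominator: p^3 - 8.2*p^2 + 22.41*p - 20.412 = (p - 2.7)(p - 2.7)(p - 2.8). Poles: 2.7, 2.7, 2.8. All Re(p)<0: No (unstable)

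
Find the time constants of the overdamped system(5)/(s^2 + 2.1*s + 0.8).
Overdamped: real poles at -0.5, -1.6. τ = -1/pole → τ₁ = 2, τ₂ = 0.625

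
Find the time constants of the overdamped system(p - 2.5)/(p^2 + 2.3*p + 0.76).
Overdamped: real poles at -0.4, -1.9. τ = -1/pole → τ₁ = 2.5, τ₂ = 0.5263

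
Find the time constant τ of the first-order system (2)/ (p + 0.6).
First-order system: τ = -1/pole. Pole = -0.6. τ = -1/(-0.6) = 1.667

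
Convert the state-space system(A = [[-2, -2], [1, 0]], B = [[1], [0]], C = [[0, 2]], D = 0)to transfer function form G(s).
G(s) = C(sI - A)⁻¹B + D.
Characteristic polynomial det(sI - A) = s^2 + 2*s + 2.
Numerator from C·adj(sI-A)·B + D·det(sI-A) = 2.
G(s) = (2)/(s^2 + 2*s + 2)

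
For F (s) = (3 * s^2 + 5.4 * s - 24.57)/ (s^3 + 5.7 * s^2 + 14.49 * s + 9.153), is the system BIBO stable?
Denominator: s^3 + 5.7*s^2 + 14.49*s + 9.153 = (s + 0.9)(s^2 + 4.8*s + 10.17). Poles: -0.9, -2.4 + 2.1j, -2.4 - 2.1j. All Re(p)<0: Yes (stable)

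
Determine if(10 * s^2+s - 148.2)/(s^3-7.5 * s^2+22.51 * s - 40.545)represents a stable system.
Denominator: s^3 - 7.5*s^2 + 22.51*s - 40.545 = (s - 4.5)(s^2 - 3*s + 9.01). Poles: 1.5 + 2.6j, 1.5 - 2.6j, 4.5. All Re(p)<0: No (unstable)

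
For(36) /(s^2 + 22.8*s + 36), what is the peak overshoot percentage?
Standard form: ωn²/(s²+2ζωn·s+ωn²) → ωn = 6, ζ = 1.9.
ζ ≥ 1, so the response is non-oscillatory: peak overshoot = 0%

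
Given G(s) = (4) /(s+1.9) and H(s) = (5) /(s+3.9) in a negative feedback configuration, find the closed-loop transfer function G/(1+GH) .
Closed-loop T = G/(1+GH).
Numerator: G_num * H_den = 4*s + 15.6.
Denominator: G_den * H_den + G_num * H_num = (s^2 + 5.8*s + 7.41) + (20) = s^2 + 5.8*s + 27.41.
T(s) = (4*s + 15.6)/(s^2 + 5.8*s + 27.41)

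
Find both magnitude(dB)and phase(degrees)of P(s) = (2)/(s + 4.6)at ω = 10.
Substitute s = j*10: P(j10) = 0.0759327 - 0.165071j.
|P| = 20*log₁₀(sqrt(Re²+Im²)) = -14.81 dB.
∠P = atan2(Im, Re) = -65.30°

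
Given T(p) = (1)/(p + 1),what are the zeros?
Numerator is a nonzero constant (1) → Zeros: none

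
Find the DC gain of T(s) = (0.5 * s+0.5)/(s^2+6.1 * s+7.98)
DC gain = T(0) = num(0)/den(0) = 0.5/7.98 = 0.06266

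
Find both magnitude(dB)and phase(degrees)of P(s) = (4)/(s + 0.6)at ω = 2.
Substitute s = j*2: P(j2) = 0.550459 - 1.83486j.
|P| = 20*log₁₀(sqrt(Re²+Im²)) = 5.65 dB.
∠P = atan2(Im, Re) = -73.30°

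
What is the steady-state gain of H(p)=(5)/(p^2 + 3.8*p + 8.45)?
DC gain = H(0) = num(0)/den(0) = 5/8.45 = 0.5917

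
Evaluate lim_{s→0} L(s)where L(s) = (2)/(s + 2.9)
DC gain = L(0) = num(0)/den(0) = 2/2.9 = 0.6897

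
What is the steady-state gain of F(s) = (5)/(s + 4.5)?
DC gain = F(0) = num(0)/den(0) = 5/4.5 = 1.111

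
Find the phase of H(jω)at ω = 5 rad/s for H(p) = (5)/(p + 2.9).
Substitute p = j*5: H(j5) = 0.434002 - 0.748279j.
∠H(j5) = atan2(Im, Re) = atan2(-0.748279, 0.434002) = -59.89°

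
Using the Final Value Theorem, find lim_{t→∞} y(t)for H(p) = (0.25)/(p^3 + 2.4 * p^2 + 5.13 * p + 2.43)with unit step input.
FVT: lim_{t→∞} y(t) = lim_{p→0} p*Y(p) where Y(p) = H(p)/p.
= lim_{p→0} H(p) = H(0) = num(0)/den(0) = 0.25/2.43 = 0.1029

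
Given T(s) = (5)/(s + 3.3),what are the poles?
Set denominator = 0: s + 3.3 = 0 → Poles: -3.3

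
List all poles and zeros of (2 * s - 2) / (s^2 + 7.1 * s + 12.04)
Set denominator = 0: s^2 + 7.1*s + 12.04 = (s + 2.8)(s + 4.3) = 0 → Poles: -2.8, -4.3
Set numerator = 0: 2*s - 2 = 0 → Zeros: 1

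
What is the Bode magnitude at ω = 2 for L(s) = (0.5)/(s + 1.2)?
Substitute s = j*2: L(j2) = 0.110294 - 0.183824j.
|L(j2)| = sqrt(Re² + Im²) = 0.2144.
20*log₁₀(0.2144) = -13.38 dB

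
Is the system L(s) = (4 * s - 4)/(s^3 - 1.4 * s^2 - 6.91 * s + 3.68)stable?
Denominator: s^3 - 1.4*s^2 - 6.91*s + 3.68 = (s - 0.5)(s - 3.2)(s + 2.3). Poles: -2.3, 0.5, 3.2. All Re(p)<0: No (unstable)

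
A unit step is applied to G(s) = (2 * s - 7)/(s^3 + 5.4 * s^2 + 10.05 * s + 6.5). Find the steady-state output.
FVT: lim_{t→∞} y(t) = lim_{s→0} s*Y(s) where Y(s) = G(s)/s.
= lim_{s→0} G(s) = G(0) = num(0)/den(0) = -7/6.5 = -1.077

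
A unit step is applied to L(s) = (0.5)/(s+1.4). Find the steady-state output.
FVT: lim_{t→∞} y(t) = lim_{s→0} s*Y(s) where Y(s) = L(s)/s.
= lim_{s→0} L(s) = L(0) = num(0)/den(0) = 0.5/1.4 = 0.3571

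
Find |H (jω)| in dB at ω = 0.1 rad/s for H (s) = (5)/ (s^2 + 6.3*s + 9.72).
Substitute s = j*0.1: H(j0.1) = 0.512774 - 0.0332696j.
|H(j0.1)| = sqrt(Re² + Im²) = 0.5139.
20*log₁₀(0.5139) = -5.78 dB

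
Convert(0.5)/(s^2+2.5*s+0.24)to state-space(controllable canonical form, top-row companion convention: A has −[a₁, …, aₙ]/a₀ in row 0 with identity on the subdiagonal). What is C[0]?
Reachable canonical form: C = numerator coefficients (right-aligned, zero-padded to length n).
num = 0.5, C = [[0, 0.5]].
C[0] = 0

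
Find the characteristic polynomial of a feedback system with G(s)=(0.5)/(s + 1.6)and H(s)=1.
Characteristic poly = G_den * H_den + G_num * H_num = (s + 1.6) + (0.5) = s + 2.1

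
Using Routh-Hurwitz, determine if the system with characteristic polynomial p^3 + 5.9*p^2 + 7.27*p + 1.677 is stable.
Routh array:
p^3: [1, 7.27]; p^2: [5.9, 1.677]; p^1: [6.98576]; p^0: [1.677]
First column: [1, 5.9, 6.98576, 1.677]. Sign changes = 0.
Yes, stable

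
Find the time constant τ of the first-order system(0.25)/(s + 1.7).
First-order system: τ = -1/pole. Pole = -1.7. τ = -1/(-1.7) = 0.5882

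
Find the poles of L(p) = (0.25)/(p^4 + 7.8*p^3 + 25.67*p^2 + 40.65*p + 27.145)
Set denominator = 0: p^4 + 7.8*p^3 + 25.67*p^2 + 40.65*p + 27.145 = (p^2 + 3.6*p + 4.45)(p^2 + 4.2*p + 6.1) = 0 → Poles: -1.8 + 1.1j, -1.8 - 1.1j, -2.1 + 1.3j, -2.1 - 1.3j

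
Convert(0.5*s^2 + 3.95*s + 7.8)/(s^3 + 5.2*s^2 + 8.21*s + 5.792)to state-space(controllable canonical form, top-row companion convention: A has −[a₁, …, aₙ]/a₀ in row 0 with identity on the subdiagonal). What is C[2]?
Reachable canonical form: C = numerator coefficients (right-aligned, zero-padded to length n).
num = 0.5*s^2 + 3.95*s + 7.8, C = [[0.5, 3.95, 7.8]].
C[2] = 7.8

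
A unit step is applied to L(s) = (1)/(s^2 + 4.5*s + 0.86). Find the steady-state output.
FVT: lim_{t→∞} y(t) = lim_{s→0} s*Y(s) where Y(s) = L(s)/s.
= lim_{s→0} L(s) = L(0) = num(0)/den(0) = 1/0.86 = 1.163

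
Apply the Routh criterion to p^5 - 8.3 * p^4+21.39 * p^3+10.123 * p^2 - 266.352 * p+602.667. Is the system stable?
Routh array:
p^5: [1, 21.39, -266.352]; p^4: [-8.3, 10.123, 602.667]; p^3: [22.6096, -193.742]; p^2: [-60.9995, 602.667]; p^1: [29.6386]; p^0: [602.667]
First column: [1, -8.3, 22.6096, -60.9995, 29.6386, 602.667]. Sign changes = 4.
No, unstable (4 RHP root(s))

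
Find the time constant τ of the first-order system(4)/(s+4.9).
First-order system: τ = -1/pole. Pole = -4.9. τ = -1/(-4.9) = 0.2041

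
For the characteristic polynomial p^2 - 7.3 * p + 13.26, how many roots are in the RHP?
p^2 - 7.3*p + 13.26 = (p - 3.4)(p - 3.9). Poles: 3.4, 3.9. RHP poles (Re>0): 2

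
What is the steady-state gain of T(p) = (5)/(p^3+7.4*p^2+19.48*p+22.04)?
DC gain = T(0) = num(0)/den(0) = 5/22.04 = 0.2269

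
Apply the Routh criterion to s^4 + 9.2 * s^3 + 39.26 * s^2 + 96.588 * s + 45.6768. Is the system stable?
Routh array:
s^4: [1, 39.26, 45.6768]; s^3: [9.2, 96.588]; s^2: [28.7613, 45.6768]; s^1: [81.9772]; s^0: [45.6768]
First column: [1, 9.2, 28.7613, 81.9772, 45.6768]. Sign changes = 0.
Yes, stable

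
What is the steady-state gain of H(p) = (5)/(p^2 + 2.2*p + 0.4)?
DC gain = H(0) = num(0)/den(0) = 5/0.4 = 12.5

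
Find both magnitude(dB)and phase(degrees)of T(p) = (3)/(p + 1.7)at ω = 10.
Substitute p = j*10: T(j10) = 0.0495675 - 0.291574j.
|T| = 20*log₁₀(sqrt(Re²+Im²)) = -10.58 dB.
∠T = atan2(Im, Re) = -80.35°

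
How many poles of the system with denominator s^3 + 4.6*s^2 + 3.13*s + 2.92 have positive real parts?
s^3 + 4.6*s^2 + 3.13*s + 2.92 = (s + 4)(s^2 + 0.6*s + 0.73). Poles: -0.3 + 0.8j, -0.3 - 0.8j, -4. RHP poles (Re>0): 0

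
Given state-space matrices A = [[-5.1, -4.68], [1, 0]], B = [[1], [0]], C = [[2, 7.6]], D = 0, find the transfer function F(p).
F(p) = C(pI - A)⁻¹B + D.
Characteristic polynomial det(pI - A) = p^2 + 5.1*p + 4.68.
Numerator from C·adj(pI-A)·B + D·det(pI-A) = 2*p + 7.6.
F(p) = (2*p + 7.6)/(p^2 + 5.1*p + 4.68)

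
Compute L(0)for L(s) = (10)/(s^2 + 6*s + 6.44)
DC gain = L(0) = num(0)/den(0) = 10/6.44 = 1.553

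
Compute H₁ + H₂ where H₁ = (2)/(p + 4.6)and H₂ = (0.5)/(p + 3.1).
Parallel: H = H₁ + H₂ = (n₁·d₂ + n₂·d₁)/(d₁·d₂).
n₁·d₂ = 2*p + 6.2. n₂·d₁ = 0.5*p + 2.3. Sum = 2.5*p + 8.5. d₁·d₂ = p^2 + 7.7*p + 14.26.
H(p) = (2.5*p + 8.5)/(p^2 + 7.7*p + 14.26)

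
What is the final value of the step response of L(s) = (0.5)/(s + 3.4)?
FVT: lim_{t→∞} y(t) = lim_{s→0} s*Y(s) where Y(s) = L(s)/s.
= lim_{s→0} L(s) = L(0) = num(0)/den(0) = 0.5/3.4 = 0.1471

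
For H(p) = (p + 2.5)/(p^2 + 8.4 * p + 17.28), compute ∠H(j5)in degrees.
Substitute p = j*5: H(j5) = 0.104573 - 0.0787454j.
∠H(j5) = atan2(Im, Re) = atan2(-0.0787454, 0.104573) = -36.98°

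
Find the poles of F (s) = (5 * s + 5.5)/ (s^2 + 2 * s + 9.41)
Set denominator = 0: s^2 + 2*s + 9.41 = 0 → Poles: -1 + 2.9j, -1 - 2.9j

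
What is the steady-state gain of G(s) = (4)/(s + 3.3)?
DC gain = G(0) = num(0)/den(0) = 4/3.3 = 1.212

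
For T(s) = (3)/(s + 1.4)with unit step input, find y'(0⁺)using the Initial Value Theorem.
IVT: y'(0⁺) = lim_{s→∞} s²·Y(s) = lim_{s→∞} s·T(s).
deg(num) = 0, deg(den) = 1, relative degree = 1, so s·T(s) → (leading num)/(leading den) = 3/1 = 3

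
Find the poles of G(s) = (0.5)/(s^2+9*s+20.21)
Set denominator = 0: s^2 + 9*s + 20.21 = (s + 4.7)(s + 4.3) = 0 → Poles: -4.3, -4.7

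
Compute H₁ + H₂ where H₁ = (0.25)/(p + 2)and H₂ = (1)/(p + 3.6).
Parallel: H = H₁ + H₂ = (n₁·d₂ + n₂·d₁)/(d₁·d₂).
n₁·d₂ = 0.25*p + 0.9. n₂·d₁ = p + 2. Sum = 1.25*p + 2.9. d₁·d₂ = p^2 + 5.6*p + 7.2.
H(p) = (1.25*p + 2.9)/(p^2 + 5.6*p + 7.2)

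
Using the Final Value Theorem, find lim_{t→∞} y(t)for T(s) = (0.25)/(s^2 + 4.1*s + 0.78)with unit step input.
FVT: lim_{t→∞} y(t) = lim_{s→0} s*Y(s) where Y(s) = T(s)/s.
= lim_{s→0} T(s) = T(0) = num(0)/den(0) = 0.25/0.78 = 0.3205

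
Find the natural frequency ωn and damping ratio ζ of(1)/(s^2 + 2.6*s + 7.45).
Underdamped: complex pole -1.3 + 2.4j. ωn = |pole| = 2.729, ζ = -Re(pole)/ωn = 0.4763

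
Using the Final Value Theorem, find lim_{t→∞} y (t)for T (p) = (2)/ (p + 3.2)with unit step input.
FVT: lim_{t→∞} y(t) = lim_{p→0} p*Y(p) where Y(p) = T(p)/p.
= lim_{p→0} T(p) = T(0) = num(0)/den(0) = 2/3.2 = 0.625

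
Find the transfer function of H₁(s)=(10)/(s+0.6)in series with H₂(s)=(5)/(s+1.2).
Series: H = H₁ · H₂ = (n₁·n₂)/(d₁·d₂).
Num: n₁·n₂ = 50. Den: d₁·d₂ = s^2 + 1.8*s + 0.72.
H(s) = (50)/(s^2 + 1.8*s + 0.72)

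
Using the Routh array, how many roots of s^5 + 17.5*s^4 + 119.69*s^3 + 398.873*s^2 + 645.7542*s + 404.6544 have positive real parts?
Routh array:
s^5: [1, 119.69, 645.7542]; s^4: [17.5, 398.873, 404.6544]; s^3: [96.8973, 622.631]; s^2: [286.424, 404.6544]; s^1: [485.736]; s^0: [404.6544]
First column: [1, 17.5, 96.8973, 286.424, 485.736, 404.6544]. Sign changes = RHP roots = 0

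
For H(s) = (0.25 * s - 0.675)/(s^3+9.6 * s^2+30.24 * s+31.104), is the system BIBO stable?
Denominator: s^3 + 9.6*s^2 + 30.24*s + 31.104 = (s + 3.6)(s + 3.6)(s + 2.4). Poles: -2.4, -3.6, -3.6. All Re(p)<0: Yes (stable)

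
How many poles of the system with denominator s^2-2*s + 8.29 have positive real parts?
Poles: 1 + 2.7j, 1 - 2.7j. RHP poles (Re>0): 2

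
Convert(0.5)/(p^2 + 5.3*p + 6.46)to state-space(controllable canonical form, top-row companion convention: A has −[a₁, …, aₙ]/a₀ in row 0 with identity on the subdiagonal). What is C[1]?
Reachable canonical form: C = numerator coefficients (right-aligned, zero-padded to length n).
num = 0.5, C = [[0, 0.5]].
C[1] = 0.5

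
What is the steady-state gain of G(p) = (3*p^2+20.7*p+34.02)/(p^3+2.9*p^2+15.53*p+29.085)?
DC gain = G(0) = num(0)/den(0) = 34.02/29.085 = 1.17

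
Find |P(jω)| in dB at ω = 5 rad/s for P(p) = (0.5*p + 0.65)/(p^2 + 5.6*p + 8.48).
Substitute p = j*5: P(j5) = 0.056071 - 0.0562962j.
|P(j5)| = sqrt(Re² + Im²) = 0.07946.
20*log₁₀(0.07946) = -22.00 dB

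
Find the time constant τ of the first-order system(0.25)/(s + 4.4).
First-order system: τ = -1/pole. Pole = -4.4. τ = -1/(-4.4) = 0.2273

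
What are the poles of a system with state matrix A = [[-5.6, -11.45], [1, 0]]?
Eigenvalues solve det(λI - A) = 0.
Characteristic polynomial: λ^2 + 5.6*λ + 11.45 = 0.
Roots: -2.8 + 1.9j, -2.8 - 1.9j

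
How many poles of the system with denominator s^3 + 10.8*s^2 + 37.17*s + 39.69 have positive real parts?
s^3 + 10.8*s^2 + 37.17*s + 39.69 = (s + 4.2)(s + 2.1)(s + 4.5). Poles: -2.1, -4.2, -4.5. RHP poles (Re>0): 0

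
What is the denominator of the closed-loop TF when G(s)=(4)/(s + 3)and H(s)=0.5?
Characteristic poly = G_den * H_den + G_num * H_num = (s + 3) + (2) = s + 5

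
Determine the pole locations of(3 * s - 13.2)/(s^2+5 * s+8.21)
Set denominator = 0: s^2 + 5*s + 8.21 = 0 → Poles: -2.5 + 1.4j, -2.5 - 1.4j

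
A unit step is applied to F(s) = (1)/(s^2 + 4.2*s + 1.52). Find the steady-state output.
FVT: lim_{t→∞} y(t) = lim_{s→0} s*Y(s) where Y(s) = F(s)/s.
= lim_{s→0} F(s) = F(0) = num(0)/den(0) = 1/1.52 = 0.6579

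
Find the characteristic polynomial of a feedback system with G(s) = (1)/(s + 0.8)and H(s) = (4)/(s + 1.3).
Characteristic poly = G_den * H_den + G_num * H_num = (s^2 + 2.1*s + 1.04) + (4) = s^2 + 2.1*s + 5.04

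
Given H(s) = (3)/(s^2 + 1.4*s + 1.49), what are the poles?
Set denominator = 0: s^2 + 1.4*s + 1.49 = 0 → Poles: -0.7 + 1j, -0.7 - 1j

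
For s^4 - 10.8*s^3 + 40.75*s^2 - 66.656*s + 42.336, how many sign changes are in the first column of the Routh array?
Routh array:
s^4: [1, 40.75, 42.336]; s^3: [-10.8, -66.656]; s^2: [34.5781, 42.336]; s^1: [-53.4329]; s^0: [42.336]
First column: [1, -10.8, 34.5781, -53.4329, 42.336]. Sign changes = 4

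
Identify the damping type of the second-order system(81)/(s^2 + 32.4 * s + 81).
Standard form: ωn²/(s²+2ζωn·s+ωn²) gives ωn=9, ζ=1.8.
Overdamped (ζ = 1.8 > 1)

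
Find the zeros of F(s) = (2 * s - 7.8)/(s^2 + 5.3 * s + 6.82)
Set numerator = 0: 2*s - 7.8 = 0 → Zeros: 3.9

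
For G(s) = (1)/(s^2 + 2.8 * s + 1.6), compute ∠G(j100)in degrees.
Substitute s = j*100: G(j100) = -9.99376e-05 - 2.7987e-06j.
∠G(j100) = atan2(Im, Re) = atan2(-2.7987e-06, -9.99376e-05) = -178.40°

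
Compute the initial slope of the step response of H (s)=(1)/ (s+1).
IVT: y'(0⁺) = lim_{s→∞} s²·Y(s) = lim_{s→∞} s·H(s).
deg(num) = 0, deg(den) = 1, relative degree = 1, so s·H(s) → (leading num)/(leading den) = 1/1 = 1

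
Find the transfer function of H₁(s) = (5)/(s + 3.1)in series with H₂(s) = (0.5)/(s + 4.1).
Series: H = H₁ · H₂ = (n₁·n₂)/(d₁·d₂).
Num: n₁·n₂ = 2.5. Den: d₁·d₂ = s^2 + 7.2*s + 12.71.
H(s) = (2.5)/(s^2 + 7.2*s + 12.71)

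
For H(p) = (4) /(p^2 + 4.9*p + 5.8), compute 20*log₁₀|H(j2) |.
Substitute p = j*2: H(j2) = 0.0725222 - 0.394843j.
|H(j2)| = sqrt(Re² + Im²) = 0.4014.
20*log₁₀(0.4014) = -7.93 dB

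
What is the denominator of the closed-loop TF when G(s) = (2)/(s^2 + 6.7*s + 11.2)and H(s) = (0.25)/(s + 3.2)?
Characteristic poly = G_den * H_den + G_num * H_num = (s^3 + 9.9*s^2 + 32.64*s + 35.84) + (0.5) = s^3 + 9.9*s^2 + 32.64*s + 36.34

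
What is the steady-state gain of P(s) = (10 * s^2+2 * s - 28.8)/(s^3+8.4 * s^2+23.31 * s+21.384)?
DC gain = P(0) = num(0)/den(0) = -28.8/21.384 = -1.347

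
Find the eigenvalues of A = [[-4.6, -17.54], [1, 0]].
Eigenvalues solve det(λI - A) = 0.
Characteristic polynomial: λ^2 + 4.6*λ + 17.54 = 0.
Roots: -2.3 + 3.5j, -2.3 - 3.5j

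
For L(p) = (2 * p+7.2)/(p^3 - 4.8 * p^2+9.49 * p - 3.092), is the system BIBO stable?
Denominator: p^3 - 4.8*p^2 + 9.49*p - 3.092 = (p - 0.4)(p^2 - 4.4*p + 7.73). Poles: 0.4, 2.2 + 1.7j, 2.2 - 1.7j. All Re(p)<0: No (unstable)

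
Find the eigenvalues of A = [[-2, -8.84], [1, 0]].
Eigenvalues solve det(λI - A) = 0.
Characteristic polynomial: λ^2 + 2*λ + 8.84 = 0.
Roots: -1 + 2.8j, -1 - 2.8j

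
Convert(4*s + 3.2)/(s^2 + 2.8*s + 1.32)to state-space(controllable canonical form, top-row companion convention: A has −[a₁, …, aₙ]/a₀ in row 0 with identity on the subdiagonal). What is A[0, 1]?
Reachable canonical form for den = s^2 + 2.8*s + 1.32: top row of A = -[a₁,a₂,...,aₙ]/a₀, ones on the subdiagonal, zeros elsewhere.
A = [[-2.8, -1.32], [1, 0]].
A[0,1] = -1.32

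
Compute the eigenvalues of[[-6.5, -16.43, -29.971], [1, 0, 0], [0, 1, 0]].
Eigenvalues solve det(λI - A) = 0.
Characteristic polynomial: λ^3 + 6.5*λ^2 + 16.43*λ + 29.971 = 0.
Factor: (λ + 4.3)(λ^2 + 2.2*λ + 6.97) = 0.
Roots: -1.1 + 2.4j, -1.1 - 2.4j, -4.3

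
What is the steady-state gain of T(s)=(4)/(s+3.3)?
DC gain = T(0) = num(0)/den(0) = 4/3.3 = 1.212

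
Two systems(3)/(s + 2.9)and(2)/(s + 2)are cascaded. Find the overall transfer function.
Series: H = H₁ · H₂ = (n₁·n₂)/(d₁·d₂).
Num: n₁·n₂ = 6. Den: d₁·d₂ = s^2 + 4.9*s + 5.8.
H(s) = (6)/(s^2 + 4.9*s + 5.8)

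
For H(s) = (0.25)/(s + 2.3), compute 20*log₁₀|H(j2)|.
Substitute s = j*2: H(j2) = 0.0618945 - 0.0538213j.
|H(j2)| = sqrt(Re² + Im²) = 0.08202.
20*log₁₀(0.08202) = -21.72 dB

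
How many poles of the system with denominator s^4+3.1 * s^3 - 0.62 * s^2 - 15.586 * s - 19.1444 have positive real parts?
s^4 + 3.1*s^3 - 0.62*s^2 - 15.586*s - 19.1444 = (s - 2.2)(s + 1.9)(s^2 + 3.4*s + 4.58). Poles: -1.7 + 1.3j, -1.7 - 1.3j, -1.9, 2.2. RHP poles (Re>0): 1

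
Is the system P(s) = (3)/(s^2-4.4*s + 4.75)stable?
Denominator: s^2 - 4.4*s + 4.75 = (s - 1.9)(s - 2.5). Poles: 1.9, 2.5. All Re(p)<0: No (unstable)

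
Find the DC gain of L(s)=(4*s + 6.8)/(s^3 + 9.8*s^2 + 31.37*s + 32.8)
DC gain = L(0) = num(0)/den(0) = 6.8/32.8 = 0.2073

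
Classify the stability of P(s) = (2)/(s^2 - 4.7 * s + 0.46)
Denominator: s^2 - 4.7*s + 0.46 = (s - 4.6)(s - 0.1). Poles: 0.1, 4.6. Unstable (2 pole(s) in RHP)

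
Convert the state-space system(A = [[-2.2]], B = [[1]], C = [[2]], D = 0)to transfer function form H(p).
H(p) = C(pI - A)⁻¹B + D.
Characteristic polynomial det(pI - A) = p + 2.2.
Numerator from C·adj(pI-A)·B + D·det(pI-A) = 2.
H(p) = (2)/(p + 2.2)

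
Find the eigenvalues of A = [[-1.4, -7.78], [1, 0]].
Eigenvalues solve det(λI - A) = 0.
Characteristic polynomial: λ^2 + 1.4*λ + 7.78 = 0.
Roots: -0.7 + 2.7j, -0.7 - 2.7j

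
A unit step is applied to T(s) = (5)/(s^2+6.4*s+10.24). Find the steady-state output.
FVT: lim_{t→∞} y(t) = lim_{s→0} s*Y(s) where Y(s) = T(s)/s.
= lim_{s→0} T(s) = T(0) = num(0)/den(0) = 5/10.24 = 0.4883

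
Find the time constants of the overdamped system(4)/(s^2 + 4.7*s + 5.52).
Overdamped: real poles at -2.4, -2.3. τ = -1/pole → τ₁ = 0.4167, τ₂ = 0.4348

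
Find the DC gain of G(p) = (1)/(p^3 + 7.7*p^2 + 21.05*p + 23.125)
DC gain = G(0) = num(0)/den(0) = 1/23.125 = 0.04324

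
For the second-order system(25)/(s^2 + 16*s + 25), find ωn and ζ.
Standard form: ωn²/(s²+2ζωn·s+ωn²).
const=25=ωn² → ωn=5, s coeff=16=2ζωn → ζ=1.6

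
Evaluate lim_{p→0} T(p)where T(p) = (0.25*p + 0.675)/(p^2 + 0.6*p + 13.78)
DC gain = T(0) = num(0)/den(0) = 0.675/13.78 = 0.04898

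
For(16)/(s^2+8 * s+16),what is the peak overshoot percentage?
Standard form: ωn²/(s²+2ζωn·s+ωn²) → ωn = 4, ζ = 1.
ζ ≥ 1, so the response is non-oscillatory: peak overshoot = 0%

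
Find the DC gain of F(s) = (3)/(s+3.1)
DC gain = F(0) = num(0)/den(0) = 3/3.1 = 0.9677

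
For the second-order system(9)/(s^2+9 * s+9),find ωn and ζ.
Standard form: ωn²/(s²+2ζωn·s+ωn²).
const=9=ωn² → ωn=3, s coeff=9=2ζωn → ζ=1.5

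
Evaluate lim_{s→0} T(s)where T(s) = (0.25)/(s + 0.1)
DC gain = T(0) = num(0)/den(0) = 0.25/0.1 = 2.5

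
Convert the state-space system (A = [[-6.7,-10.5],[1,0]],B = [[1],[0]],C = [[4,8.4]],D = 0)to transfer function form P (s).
P(s) = C(sI - A)⁻¹B + D.
Characteristic polynomial det(sI - A) = s^2 + 6.7*s + 10.5.
Numerator from C·adj(sI-A)·B + D·det(sI-A) = 4*s + 8.4.
P(s) = (4*s + 8.4)/(s^2 + 6.7*s + 10.5)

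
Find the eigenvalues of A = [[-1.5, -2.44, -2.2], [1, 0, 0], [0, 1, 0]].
Eigenvalues solve det(λI - A) = 0.
Characteristic polynomial: λ^3 + 1.5*λ^2 + 2.44*λ + 2.2 = 0.
Factor: (λ + 1.1)(λ^2 + 0.4*λ + 2) = 0.
Roots: -0.2 + 1.4j, -0.2 - 1.4j, -1.1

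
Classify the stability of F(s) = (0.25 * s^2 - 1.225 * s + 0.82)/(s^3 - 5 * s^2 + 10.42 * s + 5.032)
Denominator: s^3 - 5*s^2 + 10.42*s + 5.032 = (s + 0.4)(s^2 - 5.4*s + 12.58). Poles: -0.4, 2.7 + 2.3j, 2.7 - 2.3j. Unstable (2 pole(s) in RHP)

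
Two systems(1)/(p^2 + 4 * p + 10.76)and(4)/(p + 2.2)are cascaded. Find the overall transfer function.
Series: H = H₁ · H₂ = (n₁·n₂)/(d₁·d₂).
Num: n₁·n₂ = 4. Den: d₁·d₂ = p^3 + 6.2*p^2 + 19.56*p + 23.672.
H(p) = (4)/(p^3 + 6.2*p^2 + 19.56*p + 23.672)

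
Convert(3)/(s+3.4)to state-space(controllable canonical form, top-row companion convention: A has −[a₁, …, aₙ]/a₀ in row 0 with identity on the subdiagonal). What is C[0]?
Reachable canonical form: C = numerator coefficients (right-aligned, zero-padded to length n).
num = 3, C = [[3]].
C[0] = 3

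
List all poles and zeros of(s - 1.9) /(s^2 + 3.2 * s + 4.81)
Set denominator = 0: s^2 + 3.2*s + 4.81 = 0 → Poles: -1.6 + 1.5j, -1.6 - 1.5j
Set numerator = 0: s - 1.9 = 0 → Zeros: 1.9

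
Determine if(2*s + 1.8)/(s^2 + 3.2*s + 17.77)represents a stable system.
Denominator: s^2 + 3.2*s + 17.77. Poles: -1.6 + 3.9j, -1.6 - 3.9j. All Re(p)<0: Yes (stable)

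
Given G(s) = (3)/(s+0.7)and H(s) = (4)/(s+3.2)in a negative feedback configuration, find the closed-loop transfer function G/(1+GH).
Closed-loop T = G/(1+GH).
Numerator: G_num * H_den = 3*s + 9.6.
Denominator: G_den * H_den + G_num * H_num = (s^2 + 3.9*s + 2.24) + (12) = s^2 + 3.9*s + 14.24.
T(s) = (3*s + 9.6)/(s^2 + 3.9*s + 14.24)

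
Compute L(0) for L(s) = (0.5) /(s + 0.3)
DC gain = L(0) = num(0)/den(0) = 0.5/0.3 = 1.667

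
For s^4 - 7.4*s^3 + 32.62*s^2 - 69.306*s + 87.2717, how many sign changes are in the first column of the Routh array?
Routh array:
s^4: [1, 32.62, 87.2717]; s^3: [-7.4, -69.306]; s^2: [23.2543, 87.2717]; s^1: [-41.5344]; s^0: [87.2717]
First column: [1, -7.4, 23.2543, -41.5344, 87.2717]. Sign changes = 4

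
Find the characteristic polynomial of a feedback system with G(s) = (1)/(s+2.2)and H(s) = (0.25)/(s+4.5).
Characteristic poly = G_den * H_den + G_num * H_num = (s^2 + 6.7*s + 9.9) + (0.25) = s^2 + 6.7*s + 10.15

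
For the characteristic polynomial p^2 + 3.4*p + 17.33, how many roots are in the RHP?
Poles: -1.7 + 3.8j, -1.7 - 3.8j. RHP poles (Re>0): 0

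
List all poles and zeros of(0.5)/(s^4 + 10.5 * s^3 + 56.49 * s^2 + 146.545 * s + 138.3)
Set denominator = 0: s^4 + 10.5*s^3 + 56.49*s^2 + 146.545*s + 138.3 = (s + 2.4)(s + 2.5)(s^2 + 5.6*s + 23.05) = 0 → Poles: -2.4, -2.5, -2.8 + 3.9j, -2.8 - 3.9j
Numerator is a nonzero constant (0.5) → Zeros: none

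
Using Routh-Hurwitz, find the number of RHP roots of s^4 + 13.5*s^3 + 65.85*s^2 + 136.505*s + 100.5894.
Routh array:
s^4: [1, 65.85, 100.5894]; s^3: [13.5, 136.505]; s^2: [55.7385, 100.5894]; s^1: [112.142]; s^0: [100.5894]
First column: [1, 13.5, 55.7385, 112.142, 100.5894]. Sign changes = RHP roots = 0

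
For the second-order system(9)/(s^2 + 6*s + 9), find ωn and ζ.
Standard form: ωn²/(s²+2ζωn·s+ωn²).
const=9=ωn² → ωn=3, s coeff=6=2ζωn → ζ=1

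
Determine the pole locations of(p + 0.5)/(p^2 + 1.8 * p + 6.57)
Set denominator = 0: p^2 + 1.8*p + 6.57 = 0 → Poles: -0.9 + 2.4j, -0.9 - 2.4j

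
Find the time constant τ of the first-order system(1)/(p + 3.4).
First-order system: τ = -1/pole. Pole = -3.4. τ = -1/(-3.4) = 0.2941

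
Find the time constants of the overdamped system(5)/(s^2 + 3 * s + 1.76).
Overdamped: real poles at -2.2, -0.8. τ = -1/pole → τ₁ = 0.4545, τ₂ = 1.25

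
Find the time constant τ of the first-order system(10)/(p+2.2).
First-order system: τ = -1/pole. Pole = -2.2. τ = -1/(-2.2) = 0.4545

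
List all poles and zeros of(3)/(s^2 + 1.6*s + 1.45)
Set denominator = 0: s^2 + 1.6*s + 1.45 = 0 → Poles: -0.8 + 0.9j, -0.8 - 0.9j
Numerator is a nonzero constant (3) → Zeros: none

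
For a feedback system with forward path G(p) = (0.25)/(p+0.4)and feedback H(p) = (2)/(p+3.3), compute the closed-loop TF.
Closed-loop T = G/(1+GH).
Numerator: G_num * H_den = 0.25*p + 0.825.
Denominator: G_den * H_den + G_num * H_num = (p^2 + 3.7*p + 1.32) + (0.5) = p^2 + 3.7*p + 1.82.
T(p) = (0.25*p + 0.825)/(p^2 + 3.7*p + 1.82)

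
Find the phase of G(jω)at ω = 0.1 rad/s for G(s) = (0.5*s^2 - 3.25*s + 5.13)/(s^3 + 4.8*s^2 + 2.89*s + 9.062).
Substitute s = j*0.1: G(j0.1) = 0.566829 - 0.0541654j.
∠G(j0.1) = atan2(Im, Re) = atan2(-0.0541654, 0.566829) = -5.46°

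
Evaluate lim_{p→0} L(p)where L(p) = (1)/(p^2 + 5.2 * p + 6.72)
DC gain = L(0) = num(0)/den(0) = 1/6.72 = 0.1488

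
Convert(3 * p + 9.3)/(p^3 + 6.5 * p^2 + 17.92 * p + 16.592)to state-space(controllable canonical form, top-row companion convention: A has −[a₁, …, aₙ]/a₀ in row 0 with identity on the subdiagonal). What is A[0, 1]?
Reachable canonical form for den = p^3 + 6.5*p^2 + 17.92*p + 16.592: top row of A = -[a₁,a₂,...,aₙ]/a₀, ones on the subdiagonal, zeros elsewhere.
A = [[-6.5, -17.92, -16.592], [1, 0, 0], [0, 1, 0]].
A[0,1] = -17.92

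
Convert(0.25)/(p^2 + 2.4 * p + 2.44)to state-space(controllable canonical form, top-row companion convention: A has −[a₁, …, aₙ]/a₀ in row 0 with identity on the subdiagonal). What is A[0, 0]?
Reachable canonical form for den = p^2 + 2.4*p + 2.44: top row of A = -[a₁,a₂,...,aₙ]/a₀, ones on the subdiagonal, zeros elsewhere.
A = [[-2.4, -2.44], [1, 0]].
A[0,0] = -2.4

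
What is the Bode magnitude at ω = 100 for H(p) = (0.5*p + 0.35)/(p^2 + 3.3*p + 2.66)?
Substitute p = j*100: H(j100) = 0.000129937 - 0.00499704j.
|H(j100)| = sqrt(Re² + Im²) = 0.004999.
20*log₁₀(0.004999) = -46.02 dB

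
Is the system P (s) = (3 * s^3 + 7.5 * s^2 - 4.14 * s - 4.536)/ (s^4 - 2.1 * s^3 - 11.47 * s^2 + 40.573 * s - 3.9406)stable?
Denominator: s^4 - 2.1*s^3 - 11.47*s^2 + 40.573*s - 3.9406 = (s - 0.1)(s + 3.8)(s^2 - 5.8*s + 10.37). Poles: -3.8, 0.1, 2.9 + 1.4j, 2.9 - 1.4j. All Re(p)<0: No (unstable)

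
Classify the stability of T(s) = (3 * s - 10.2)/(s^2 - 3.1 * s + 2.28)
Denominator: s^2 - 3.1*s + 2.28 = (s - 1.2)(s - 1.9). Poles: 1.2, 1.9. Unstable (2 pole(s) in RHP)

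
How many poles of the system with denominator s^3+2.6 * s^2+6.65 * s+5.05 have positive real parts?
s^3 + 2.6*s^2 + 6.65*s + 5.05 = (s + 1)(s^2 + 1.6*s + 5.05). Poles: -0.8 + 2.1j, -0.8 - 2.1j, -1. RHP poles (Re>0): 0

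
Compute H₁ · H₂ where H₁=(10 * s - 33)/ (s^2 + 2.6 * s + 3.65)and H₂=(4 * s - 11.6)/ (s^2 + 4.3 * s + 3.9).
Series: H = H₁ · H₂ = (n₁·n₂)/(d₁·d₂).
Num: n₁·n₂ = 40*s^2 - 248*s + 382.8. Den: d₁·d₂ = s^4 + 6.9*s^3 + 18.73*s^2 + 25.835*s + 14.235.
H(s) = (40*s^2 - 248*s + 382.8)/(s^4 + 6.9*s^3 + 18.73*s^2 + 25.835*s + 14.235)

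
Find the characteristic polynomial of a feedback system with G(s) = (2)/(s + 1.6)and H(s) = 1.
Characteristic poly = G_den * H_den + G_num * H_num = (s + 1.6) + (2) = s + 3.6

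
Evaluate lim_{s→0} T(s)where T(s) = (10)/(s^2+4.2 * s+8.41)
DC gain = T(0) = num(0)/den(0) = 10/8.41 = 1.189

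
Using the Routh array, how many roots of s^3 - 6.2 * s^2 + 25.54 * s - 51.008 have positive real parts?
Routh array:
s^3: [1, 25.54]; s^2: [-6.2, -51.008]; s^1: [17.3129]; s^0: [-51.008]
First column: [1, -6.2, 17.3129, -51.008]. Sign changes = RHP roots = 3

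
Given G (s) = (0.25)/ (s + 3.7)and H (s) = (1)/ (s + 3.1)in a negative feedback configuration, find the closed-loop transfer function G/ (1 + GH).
Closed-loop T = G/(1+GH).
Numerator: G_num * H_den = 0.25*s + 0.775.
Denominator: G_den * H_den + G_num * H_num = (s^2 + 6.8*s + 11.47) + (0.25) = s^2 + 6.8*s + 11.72.
T(s) = (0.25*s + 0.775)/(s^2 + 6.8*s + 11.72)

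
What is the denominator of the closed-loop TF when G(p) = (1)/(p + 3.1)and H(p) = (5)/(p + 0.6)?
Characteristic poly = G_den * H_den + G_num * H_num = (p^2 + 3.7*p + 1.86) + (5) = p^2 + 3.7*p + 6.86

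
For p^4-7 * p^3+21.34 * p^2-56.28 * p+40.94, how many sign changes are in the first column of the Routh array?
Routh array:
p^4: [1, 21.34, 40.94]; p^3: [-7, -56.28]; p^2: [13.3, 40.94]; p^1: [-34.7326]; p^0: [40.94]
First column: [1, -7, 13.3, -34.7326, 40.94]. Sign changes = 4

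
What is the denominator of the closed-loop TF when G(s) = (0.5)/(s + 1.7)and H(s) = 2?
Characteristic poly = G_den * H_den + G_num * H_num = (s + 1.7) + (1) = s + 2.7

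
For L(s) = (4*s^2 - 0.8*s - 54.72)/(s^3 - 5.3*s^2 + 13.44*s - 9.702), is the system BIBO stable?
Denominator: s^3 - 5.3*s^2 + 13.44*s - 9.702 = (s - 1.1)(s^2 - 4.2*s + 8.82). Poles: 1.1, 2.1 + 2.1j, 2.1 - 2.1j. All Re(p)<0: No (unstable)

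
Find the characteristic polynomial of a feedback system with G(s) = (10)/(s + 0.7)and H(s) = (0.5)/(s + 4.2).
Characteristic poly = G_den * H_den + G_num * H_num = (s^2 + 4.9*s + 2.94) + (5) = s^2 + 4.9*s + 7.94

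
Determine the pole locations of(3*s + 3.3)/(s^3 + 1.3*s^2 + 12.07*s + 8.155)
Set denominator = 0: s^3 + 1.3*s^2 + 12.07*s + 8.155 = (s + 0.7)(s^2 + 0.6*s + 11.65) = 0 → Poles: -0.3 + 3.4j, -0.3 - 3.4j, -0.7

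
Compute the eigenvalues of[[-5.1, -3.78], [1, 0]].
Eigenvalues solve det(λI - A) = 0.
Characteristic polynomial: λ^2 + 5.1*λ + 3.78 = 0.
Factor: (λ + 4.2)(λ + 0.9) = 0.
Roots: -0.9, -4.2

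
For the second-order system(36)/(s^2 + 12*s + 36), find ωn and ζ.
Standard form: ωn²/(s²+2ζωn·s+ωn²).
const=36=ωn² → ωn=6, s coeff=12=2ζωn → ζ=1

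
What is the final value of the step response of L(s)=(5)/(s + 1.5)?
FVT: lim_{t→∞} y(t) = lim_{s→0} s*Y(s) where Y(s) = L(s)/s.
= lim_{s→0} L(s) = L(0) = num(0)/den(0) = 5/1.5 = 3.333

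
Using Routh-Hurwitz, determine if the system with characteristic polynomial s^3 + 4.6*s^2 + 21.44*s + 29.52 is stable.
Routh array:
s^3: [1, 21.44]; s^2: [4.6, 29.52]; s^1: [15.0226]; s^0: [29.52]
First column: [1, 4.6, 15.0226, 29.52]. Sign changes = 0.
Yes, stable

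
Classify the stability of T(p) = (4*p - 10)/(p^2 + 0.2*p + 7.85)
Denominator: p^2 + 0.2*p + 7.85. Poles: -0.1 + 2.8j, -0.1 - 2.8j. Stable (all poles in LHP)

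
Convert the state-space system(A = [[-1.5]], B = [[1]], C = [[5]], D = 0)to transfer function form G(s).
G(s) = C(sI - A)⁻¹B + D.
Characteristic polynomial det(sI - A) = s + 1.5.
Numerator from C·adj(sI-A)·B + D·det(sI-A) = 5.
G(s) = (5)/(s + 1.5)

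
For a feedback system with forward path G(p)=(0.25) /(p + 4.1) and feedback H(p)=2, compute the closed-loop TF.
Closed-loop T = G/(1+GH).
Numerator: G_num * H_den = 0.25.
Denominator: G_den * H_den + G_num * H_num = (p + 4.1) + (0.5) = p + 4.6.
T(p) = (0.25)/(p + 4.6)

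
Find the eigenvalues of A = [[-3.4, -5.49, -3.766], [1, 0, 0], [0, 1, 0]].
Eigenvalues solve det(λI - A) = 0.
Characteristic polynomial: λ^3 + 3.4*λ^2 + 5.49*λ + 3.766 = 0.
Factor: (λ + 1.4)(λ^2 + 2*λ + 2.69) = 0.
Roots: -1 + 1.3j, -1 - 1.3j, -1.4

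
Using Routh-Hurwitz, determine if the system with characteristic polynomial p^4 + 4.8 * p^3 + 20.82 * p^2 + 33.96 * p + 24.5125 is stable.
Routh array:
p^4: [1, 20.82, 24.5125]; p^3: [4.8, 33.96]; p^2: [13.745, 24.5125]; p^1: [25.3998]; p^0: [24.5125]
First column: [1, 4.8, 13.745, 25.3998, 24.5125]. Sign changes = 0.
Yes, stable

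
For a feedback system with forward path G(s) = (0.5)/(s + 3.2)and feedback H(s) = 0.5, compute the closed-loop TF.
Closed-loop T = G/(1+GH).
Numerator: G_num * H_den = 0.5.
Denominator: G_den * H_den + G_num * H_num = (s + 3.2) + (0.25) = s + 3.45.
T(s) = (0.5)/(s + 3.45)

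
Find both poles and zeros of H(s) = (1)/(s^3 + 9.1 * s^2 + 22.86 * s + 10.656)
Set denominator = 0: s^3 + 9.1*s^2 + 22.86*s + 10.656 = (s + 3.7)(s + 0.6)(s + 4.8) = 0 → Poles: -0.6, -3.7, -4.8
Numerator is a nonzero constant (1) → Zeros: none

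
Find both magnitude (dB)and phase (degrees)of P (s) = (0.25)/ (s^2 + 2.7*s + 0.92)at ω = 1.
Substitute s = j*1: P(j1) = -0.00274108 - 0.0925114j.
|P| = 20*log₁₀(sqrt(Re²+Im²)) = -20.67 dB.
∠P = atan2(Im, Re) = -91.70°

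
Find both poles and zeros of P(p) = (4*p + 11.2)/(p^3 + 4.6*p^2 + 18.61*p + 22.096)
Set denominator = 0: p^3 + 4.6*p^2 + 18.61*p + 22.096 = (p + 1.6)(p^2 + 3*p + 13.81) = 0 → Poles: -1.5 + 3.4j, -1.5 - 3.4j, -1.6
Set numerator = 0: 4*p + 11.2 = 0 → Zeros: -2.8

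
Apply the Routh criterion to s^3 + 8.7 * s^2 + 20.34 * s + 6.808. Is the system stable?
Routh array:
s^3: [1, 20.34]; s^2: [8.7, 6.808]; s^1: [19.5575]; s^0: [6.808]
First column: [1, 8.7, 19.5575, 6.808]. Sign changes = 0.
Yes, stable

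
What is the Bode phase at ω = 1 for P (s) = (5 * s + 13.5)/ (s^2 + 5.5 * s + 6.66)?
Substitute s = j*1: P(j1) = 1.66828 - 0.737731j.
∠P(j1) = atan2(Im, Re) = atan2(-0.737731, 1.66828) = -23.86°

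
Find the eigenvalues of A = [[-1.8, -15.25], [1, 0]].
Eigenvalues solve det(λI - A) = 0.
Characteristic polynomial: λ^2 + 1.8*λ + 15.25 = 0.
Roots: -0.9 + 3.8j, -0.9 - 3.8j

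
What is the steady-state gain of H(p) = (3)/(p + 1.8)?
DC gain = H(0) = num(0)/den(0) = 3/1.8 = 1.667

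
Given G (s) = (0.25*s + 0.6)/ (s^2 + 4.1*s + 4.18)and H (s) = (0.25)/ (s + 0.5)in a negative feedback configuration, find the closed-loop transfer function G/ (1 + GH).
Closed-loop T = G/(1+GH).
Numerator: G_num * H_den = 0.25*s^2 + 0.725*s + 0.3.
Denominator: G_den * H_den + G_num * H_num = (s^3 + 4.6*s^2 + 6.23*s + 2.09) + (0.0625*s + 0.15) = s^3 + 4.6*s^2 + 6.2925*s + 2.24.
T(s) = (0.25*s^2 + 0.725*s + 0.3)/(s^3 + 4.6*s^2 + 6.2925*s + 2.24)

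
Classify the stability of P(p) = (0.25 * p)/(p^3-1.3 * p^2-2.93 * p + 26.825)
Denominator: p^3 - 1.3*p^2 - 2.93*p + 26.825 = (p + 2.9)(p^2 - 4.2*p + 9.25). Poles: -2.9, 2.1 + 2.2j, 2.1 - 2.2j. Unstable (2 pole(s) in RHP)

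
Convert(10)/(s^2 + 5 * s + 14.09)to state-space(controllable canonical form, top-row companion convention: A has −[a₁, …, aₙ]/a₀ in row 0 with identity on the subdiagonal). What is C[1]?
Reachable canonical form: C = numerator coefficients (right-aligned, zero-padded to length n).
num = 10, C = [[0, 10]].
C[1] = 10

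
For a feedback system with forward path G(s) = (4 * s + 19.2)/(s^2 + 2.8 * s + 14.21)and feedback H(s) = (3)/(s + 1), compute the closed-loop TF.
Closed-loop T = G/(1+GH).
Numerator: G_num * H_den = 4*s^2 + 23.2*s + 19.2.
Denominator: G_den * H_den + G_num * H_num = (s^3 + 3.8*s^2 + 17.01*s + 14.21) + (12*s + 57.6) = s^3 + 3.8*s^2 + 29.01*s + 71.81.
T(s) = (4*s^2 + 23.2*s + 19.2)/(s^3 + 3.8*s^2 + 29.01*s + 71.81)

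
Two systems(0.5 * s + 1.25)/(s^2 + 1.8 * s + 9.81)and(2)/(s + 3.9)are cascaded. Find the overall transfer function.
Series: H = H₁ · H₂ = (n₁·n₂)/(d₁·d₂).
Num: n₁·n₂ = s + 2.5. Den: d₁·d₂ = s^3 + 5.7*s^2 + 16.83*s + 38.259.
H(s) = (s + 2.5)/(s^3 + 5.7*s^2 + 16.83*s + 38.259)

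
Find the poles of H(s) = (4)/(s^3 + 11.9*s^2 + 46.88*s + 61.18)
Set denominator = 0: s^3 + 11.9*s^2 + 46.88*s + 61.18 = (s + 3.8)(s + 4.6)(s + 3.5) = 0 → Poles: -3.5, -3.8, -4.6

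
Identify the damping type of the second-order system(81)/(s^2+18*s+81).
Standard form: ωn²/(s²+2ζωn·s+ωn²) gives ωn=9, ζ=1.
Critically damped (ζ = 1)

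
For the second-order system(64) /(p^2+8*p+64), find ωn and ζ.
Standard form: ωn²/(p²+2ζωn·p+ωn²).
const=64=ωn² → ωn=8, p coeff=8=2ζωn → ζ=0.5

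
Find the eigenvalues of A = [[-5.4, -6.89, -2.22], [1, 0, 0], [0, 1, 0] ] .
Eigenvalues solve det(λI - A) = 0.
Characteristic polynomial: λ^3 + 5.4*λ^2 + 6.89*λ + 2.22 = 0.
Factor: (λ + 1.2)(λ + 0.5)(λ + 3.7) = 0.
Roots: -0.5, -1.2, -3.7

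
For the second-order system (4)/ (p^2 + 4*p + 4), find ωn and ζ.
Standard form: ωn²/(p²+2ζωn·p+ωn²).
const=4=ωn² → ωn=2, p coeff=4=2ζωn → ζ=1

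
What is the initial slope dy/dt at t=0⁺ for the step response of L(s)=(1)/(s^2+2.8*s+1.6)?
IVT: y'(0⁺) = lim_{s→∞} s²·Y(s) = lim_{s→∞} s·L(s).
deg(num) = 0, deg(den) = 2, relative degree = 2 ≥ 2, so s·L(s) → 0. Initial slope = 0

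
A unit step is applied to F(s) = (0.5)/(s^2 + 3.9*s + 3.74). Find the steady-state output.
FVT: lim_{t→∞} y(t) = lim_{s→0} s*Y(s) where Y(s) = F(s)/s.
= lim_{s→0} F(s) = F(0) = num(0)/den(0) = 0.5/3.74 = 0.1337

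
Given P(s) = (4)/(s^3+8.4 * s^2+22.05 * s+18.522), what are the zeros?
Numerator is a nonzero constant (4) → Zeros: none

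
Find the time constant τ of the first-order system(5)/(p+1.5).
First-order system: τ = -1/pole. Pole = -1.5. τ = -1/(-1.5) = 0.6667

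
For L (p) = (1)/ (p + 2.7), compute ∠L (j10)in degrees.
Substitute p = j*10: L(j10) = 0.0251654 - 0.0932053j.
∠L(j10) = atan2(Im, Re) = atan2(-0.0932053, 0.0251654) = -74.89°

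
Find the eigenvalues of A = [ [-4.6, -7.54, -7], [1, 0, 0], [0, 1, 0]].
Eigenvalues solve det(λI - A) = 0.
Characteristic polynomial: λ^3 + 4.6*λ^2 + 7.54*λ + 7 = 0.
Factor: (λ + 2.8)(λ^2 + 1.8*λ + 2.5) = 0.
Roots: -0.9 + 1.3j, -0.9 - 1.3j, -2.8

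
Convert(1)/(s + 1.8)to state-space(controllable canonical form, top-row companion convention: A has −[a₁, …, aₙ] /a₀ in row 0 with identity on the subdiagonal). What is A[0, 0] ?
Reachable canonical form for den = s + 1.8: top row of A = -[a₁,a₂,...,aₙ]/a₀, ones on the subdiagonal, zeros elsewhere.
A = [[-1.8]].
A[0,0] = -1.8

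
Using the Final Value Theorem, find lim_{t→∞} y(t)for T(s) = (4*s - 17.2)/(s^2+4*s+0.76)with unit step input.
FVT: lim_{t→∞} y(t) = lim_{s→0} s*Y(s) where Y(s) = T(s)/s.
= lim_{s→0} T(s) = T(0) = num(0)/den(0) = -17.2/0.76 = -22.63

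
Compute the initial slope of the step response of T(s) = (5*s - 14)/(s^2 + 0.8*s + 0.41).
IVT: y'(0⁺) = lim_{s→∞} s²·Y(s) = lim_{s→∞} s·T(s).
deg(num) = 1, deg(den) = 2, relative degree = 1, so s·T(s) → (leading num)/(leading den) = 5/1 = 5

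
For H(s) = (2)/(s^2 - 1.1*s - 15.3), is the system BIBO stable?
Denominator: s^2 - 1.1*s - 15.3 = (s - 4.5)(s + 3.4). Poles: -3.4, 4.5. All Re(p)<0: No (unstable)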